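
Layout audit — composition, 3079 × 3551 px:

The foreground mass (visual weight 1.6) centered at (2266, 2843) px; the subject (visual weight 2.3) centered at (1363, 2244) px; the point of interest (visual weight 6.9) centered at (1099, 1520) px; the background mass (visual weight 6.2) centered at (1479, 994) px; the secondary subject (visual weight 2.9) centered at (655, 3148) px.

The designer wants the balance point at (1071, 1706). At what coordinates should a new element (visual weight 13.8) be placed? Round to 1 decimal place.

After adding the new element, total weight = 1.6 + 2.3 + 6.9 + 6.2 + 2.9 + 13.8 = 33.7.
x: target moment 33.7×1071 = 36092.7; current 1.6·2266 + 2.3·1363 + 6.9·1099 + 6.2·1479 + 2.9·655 = 25412.9; the new element supplies 10679.8, so x = 10679.8/13.8 ≈ 773.90.
y: target moment 33.7×1706 = 57492.2; current 1.6·2843 + 2.3·2244 + 6.9·1520 + 6.2·994 + 2.9·3148 = 35490.0; the new element supplies 22002.2, so y = 22002.2/13.8 ≈ 1594.36.

(773.9, 1594.4)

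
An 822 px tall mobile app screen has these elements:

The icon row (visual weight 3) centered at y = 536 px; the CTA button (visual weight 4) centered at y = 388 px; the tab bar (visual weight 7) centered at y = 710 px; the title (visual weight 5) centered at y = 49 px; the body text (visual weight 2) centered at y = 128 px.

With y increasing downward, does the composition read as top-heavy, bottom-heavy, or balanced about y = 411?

balanced

Σw = 3 + 4 + 7 + 5 + 2 = 21.
y-moment: 3·536 + 4·388 + 7·710 + 5·49 + 2·128 = 8631; centroid 8631/21 ≈ 411.00.
411.00 = 411 exactly: balanced.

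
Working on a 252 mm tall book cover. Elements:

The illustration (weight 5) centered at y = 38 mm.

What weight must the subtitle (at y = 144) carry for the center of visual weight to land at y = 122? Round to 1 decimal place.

Known: weight 5 with moment 5·38 = 190.
Balance at y = 122 requires (190 + w·144) / (5 + w) = 122.
Solving: w = (122·5 − 190) / (144 − 122) = 420 / 22 ≈ 19.09.

w ≈ 19.1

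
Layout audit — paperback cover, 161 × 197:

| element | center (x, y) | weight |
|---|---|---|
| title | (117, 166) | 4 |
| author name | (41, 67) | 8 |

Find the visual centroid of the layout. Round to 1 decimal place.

Total weight = 4 + 8 = 12.
Σw·x = 4·117 + 8·41 = 796, so x̄ = 796/12 ≈ 66.33.
Σw·y = 4·166 + 8·67 = 1200, so ȳ = 1200/12 ≈ 100.00.

(66.3, 100.0)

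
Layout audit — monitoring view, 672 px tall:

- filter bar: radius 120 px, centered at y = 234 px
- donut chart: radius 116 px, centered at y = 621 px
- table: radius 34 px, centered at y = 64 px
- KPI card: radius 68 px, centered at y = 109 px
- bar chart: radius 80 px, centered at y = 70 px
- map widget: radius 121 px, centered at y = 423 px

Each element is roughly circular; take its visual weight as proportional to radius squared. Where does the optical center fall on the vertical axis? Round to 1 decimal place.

y ≈ 346.5

Weights ∝ r²: filter bar 120² = 14400, donut chart 116² = 13456, table 34² = 1156, KPI card 68² = 4624, bar chart 80² = 6400, map widget 121² = 14641; Σw = 54677.
y: moment 18944919 / weight 54677 ≈ 346.49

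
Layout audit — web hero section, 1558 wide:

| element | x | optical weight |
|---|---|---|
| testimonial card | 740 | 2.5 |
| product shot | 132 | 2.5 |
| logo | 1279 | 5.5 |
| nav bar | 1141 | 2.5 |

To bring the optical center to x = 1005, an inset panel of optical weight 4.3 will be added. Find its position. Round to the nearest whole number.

x ≈ 1237

After adding the inset panel, total weight = 2.5 + 2.5 + 5.5 + 2.5 + 4.3 = 17.3.
Along x: (12067.0 + 4.3·x) / 17.3 = 1005 (existing moment 2.5·740 + 2.5·132 + 5.5·1279 + 2.5·1141 = 12067.0) ⇒ x = (17386.5 − 12067.0) / 4.3 ≈ 1237.09.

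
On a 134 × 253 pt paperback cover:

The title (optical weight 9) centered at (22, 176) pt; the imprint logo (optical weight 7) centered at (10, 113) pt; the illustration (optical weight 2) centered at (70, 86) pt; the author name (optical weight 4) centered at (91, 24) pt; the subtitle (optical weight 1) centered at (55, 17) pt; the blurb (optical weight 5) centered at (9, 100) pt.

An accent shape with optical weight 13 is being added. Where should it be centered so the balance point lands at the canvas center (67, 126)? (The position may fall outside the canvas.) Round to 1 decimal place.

New total weight: (9 + 7 + 2 + 4 + 1 + 5) + 13 = 41.
Along x: (872 + 13·x) / 41 = 67 (existing moment 9·22 + 7·10 + 2·70 + 4·91 + 1·55 + 5·9 = 872) ⇒ x = (2747 − 872) / 13 ≈ 144.23.
Along y: (3160 + 13·y) / 41 = 126 (existing moment 9·176 + 7·113 + 2·86 + 4·24 + 1·17 + 5·100 = 3160) ⇒ y = (5166 − 3160) / 13 ≈ 154.31.

(144.2, 154.3)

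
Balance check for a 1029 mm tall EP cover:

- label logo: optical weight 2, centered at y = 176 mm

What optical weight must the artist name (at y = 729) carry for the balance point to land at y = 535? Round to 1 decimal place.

w ≈ 3.7

Known: weight 2 with moment 2·176 = 352.
Set Σw·y/Σw = 535: (352 + 729w) = 535·(2 + w).
Rearranging, w·(729 − 535) = 535·2 − 352 = 718, so w ≈ 718/194 = 3.70.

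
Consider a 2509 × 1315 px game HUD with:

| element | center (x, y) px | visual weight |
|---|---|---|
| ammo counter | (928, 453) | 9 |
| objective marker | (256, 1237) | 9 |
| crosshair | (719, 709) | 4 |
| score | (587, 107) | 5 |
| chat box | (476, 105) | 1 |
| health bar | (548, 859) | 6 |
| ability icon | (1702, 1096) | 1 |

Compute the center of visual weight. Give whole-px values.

Σw = 9 + 9 + 4 + 5 + 1 + 6 + 1 = 35.
x: moment 21933 / weight 35 ≈ 626.66
Σw·y = 24936; ȳ = 24936/35 ≈ 712.46.

(627, 712)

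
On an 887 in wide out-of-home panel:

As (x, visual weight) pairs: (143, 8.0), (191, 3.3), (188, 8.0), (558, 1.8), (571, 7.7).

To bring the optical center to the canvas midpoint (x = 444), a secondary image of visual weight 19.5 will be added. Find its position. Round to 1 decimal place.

x ≈ 654.7

New total weight: (8.0 + 3.3 + 8.0 + 1.8 + 7.7) + 19.5 = 48.3.
Along x: (8679.4 + 19.5·x) / 48.3 = 444 (existing moment 8.0·143 + 3.3·191 + 8.0·188 + 1.8·558 + 7.7·571 = 8679.4) ⇒ x = (21445.2 − 8679.4) / 19.5 ≈ 654.66.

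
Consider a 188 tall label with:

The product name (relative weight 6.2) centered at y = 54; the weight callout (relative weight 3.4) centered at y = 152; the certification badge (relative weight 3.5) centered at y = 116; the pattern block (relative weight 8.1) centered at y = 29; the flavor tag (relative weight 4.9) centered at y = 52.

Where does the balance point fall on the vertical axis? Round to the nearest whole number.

Total weight = 6.2 + 3.4 + 3.5 + 8.1 + 4.9 = 26.1.
y: (6.2·54 + 3.4·152 + 3.5·116 + 8.1·29 + 4.9·52) / 26.1 = 1747.3 / 26.1 ≈ 66.95

y ≈ 67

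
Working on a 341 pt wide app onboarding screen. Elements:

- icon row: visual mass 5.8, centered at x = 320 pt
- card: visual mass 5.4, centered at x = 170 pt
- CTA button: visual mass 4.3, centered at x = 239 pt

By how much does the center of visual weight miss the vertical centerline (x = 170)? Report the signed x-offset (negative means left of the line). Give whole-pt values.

≈ 75 pt

Weights sum to 5.8 + 5.4 + 4.3 = 15.5.
x-moment: 5.8·320 + 5.4·170 + 4.3·239 = 3801.7; centroid 3801.7/15.5 ≈ 245.27.
Difference: 245.27 − 170 ≈ 75.27.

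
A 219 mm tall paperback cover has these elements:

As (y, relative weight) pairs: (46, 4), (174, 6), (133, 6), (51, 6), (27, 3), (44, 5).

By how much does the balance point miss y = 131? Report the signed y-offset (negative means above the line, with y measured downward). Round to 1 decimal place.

≈ -43.2 mm

Total weight = 4 + 6 + 6 + 6 + 3 + 5 = 30.
y-moment: 4·46 + 6·174 + 6·133 + 6·51 + 3·27 + 5·44 = 2633; centroid 2633/30 ≈ 87.77.
Offset from y = 131: 87.77 − 131 ≈ -43.23.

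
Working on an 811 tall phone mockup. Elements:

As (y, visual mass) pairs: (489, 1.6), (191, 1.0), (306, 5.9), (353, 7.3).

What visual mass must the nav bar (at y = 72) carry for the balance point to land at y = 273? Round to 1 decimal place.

Fixed elements: Σw = 1.6 + 1.0 + 5.9 + 7.3 = 15.8, Σw·y = 1.6·489 + 1.0·191 + 5.9·306 + 7.3·353 = 5355.7.
Set Σw·y/Σw = 273: (5355.7 + 72w) = 273·(15.8 + w).
So w = (273·15.8 − 5355.7)/(72 − 273) = -1042.3/-201 ≈ 5.19.

w ≈ 5.2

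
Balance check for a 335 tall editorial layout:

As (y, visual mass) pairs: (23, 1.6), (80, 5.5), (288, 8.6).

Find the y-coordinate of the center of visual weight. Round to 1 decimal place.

y ≈ 188.1

Σw = 1.6 + 5.5 + 8.6 = 15.7.
y-moment: 1.6·23 + 5.5·80 + 8.6·288 = 2953.6; centroid 2953.6/15.7 ≈ 188.13.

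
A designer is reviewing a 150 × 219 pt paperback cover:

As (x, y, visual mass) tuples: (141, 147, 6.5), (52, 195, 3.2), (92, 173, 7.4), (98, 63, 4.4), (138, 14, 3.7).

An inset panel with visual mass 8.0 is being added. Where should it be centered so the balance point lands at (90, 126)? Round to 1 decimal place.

With the inset panel, Σw becomes 6.5 + 3.2 + 7.4 + 4.4 + 3.7 + 8.0 = 33.2.
Along x: (2705.5 + 8.0·x) / 33.2 = 90 (existing moment 6.5·141 + 3.2·52 + 7.4·92 + 4.4·98 + 3.7·138 = 2705.5) ⇒ x = (2988.0 − 2705.5) / 8.0 ≈ 35.31.
Along y: (3188.7 + 8.0·y) / 33.2 = 126 (existing moment 6.5·147 + 3.2·195 + 7.4·173 + 4.4·63 + 3.7·14 = 3188.7) ⇒ y = (4183.2 − 3188.7) / 8.0 ≈ 124.31.

(35.3, 124.3)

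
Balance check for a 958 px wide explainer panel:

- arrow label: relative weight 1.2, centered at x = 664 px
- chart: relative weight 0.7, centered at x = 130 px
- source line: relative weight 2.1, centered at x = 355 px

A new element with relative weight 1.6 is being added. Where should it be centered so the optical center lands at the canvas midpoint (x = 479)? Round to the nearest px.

After adding the new element, total weight = 1.2 + 0.7 + 2.1 + 1.6 = 5.6.
x: target moment 5.6×479 = 2682.4; current 1.2·664 + 0.7·130 + 2.1·355 = 1633.3; the new element supplies 1049.1, so x = 1049.1/1.6 ≈ 655.69.

x ≈ 656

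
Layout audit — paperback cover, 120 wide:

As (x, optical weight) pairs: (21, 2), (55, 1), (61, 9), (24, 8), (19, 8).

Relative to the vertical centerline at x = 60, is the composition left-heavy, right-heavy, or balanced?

Weights sum to 2 + 1 + 9 + 8 + 8 = 28.
Σw·x = 2·21 + 1·55 + 9·61 + 8·24 + 8·19 = 990, so x̄ = 990/28 ≈ 35.36.
Since 35.4 is left of 60, the composition reads left-heavy.

left-heavy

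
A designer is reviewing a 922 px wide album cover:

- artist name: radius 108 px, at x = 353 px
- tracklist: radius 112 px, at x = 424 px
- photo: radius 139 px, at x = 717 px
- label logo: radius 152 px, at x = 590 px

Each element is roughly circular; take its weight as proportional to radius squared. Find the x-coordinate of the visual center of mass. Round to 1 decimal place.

r² weights: artist name 108² = 11664, tracklist 112² = 12544, photo 139² = 19321, label logo 152² = 23104. Total = 66633.
Σw·x = 11664·353 + 12544·424 + 19321·717 + 23104·590 = 36920565, so x̄ = 36920565/66633 ≈ 554.09.

x ≈ 554.1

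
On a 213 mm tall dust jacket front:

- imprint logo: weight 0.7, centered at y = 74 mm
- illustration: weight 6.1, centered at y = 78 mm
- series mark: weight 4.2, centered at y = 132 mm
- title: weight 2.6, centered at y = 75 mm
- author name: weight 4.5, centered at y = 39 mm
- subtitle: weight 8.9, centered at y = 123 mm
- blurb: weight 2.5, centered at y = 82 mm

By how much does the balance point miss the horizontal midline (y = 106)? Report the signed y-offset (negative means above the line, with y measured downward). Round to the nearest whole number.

Σw = 0.7 + 6.1 + 4.2 + 2.6 + 4.5 + 8.9 + 2.5 = 29.5.
y: moment 2752.2 / weight 29.5 ≈ 93.29
Offset from y = 106: 93.29 − 106 ≈ -12.71.

≈ -13 mm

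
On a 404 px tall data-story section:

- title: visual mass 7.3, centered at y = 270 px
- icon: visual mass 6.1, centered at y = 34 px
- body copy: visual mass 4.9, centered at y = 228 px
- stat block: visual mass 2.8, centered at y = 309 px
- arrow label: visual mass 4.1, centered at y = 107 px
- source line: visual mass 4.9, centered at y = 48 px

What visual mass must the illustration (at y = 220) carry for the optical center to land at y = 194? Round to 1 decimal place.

w ≈ 38.6

Existing Σw = 30.1 (7.3 + 6.1 + 4.9 + 2.8 + 4.1 + 4.9); existing moment 7.3·270 + 6.1·34 + 4.9·228 + 2.8·309 + 4.1·107 + 4.9·48 = 4834.7.
For the centroid to hit 194: (4834.7 + w·220) / (30.1 + w) = 194.
Rearranging, w·(220 − 194) = 194·30.1 − 4834.7 = 1004.7, so w ≈ 1004.7/26 = 38.64.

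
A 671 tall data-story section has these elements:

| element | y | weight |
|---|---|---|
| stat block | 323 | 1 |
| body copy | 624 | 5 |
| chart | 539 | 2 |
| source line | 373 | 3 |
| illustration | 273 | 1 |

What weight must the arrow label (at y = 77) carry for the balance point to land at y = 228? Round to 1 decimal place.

w ≈ 21.0

Fixed elements: Σw = 1 + 5 + 2 + 3 + 1 = 12, Σw·y = 1·323 + 5·624 + 2·539 + 3·373 + 1·273 = 5913.
For the centroid to hit 228: (5913 + w·77) / (12 + w) = 228.
Rearranging, w·(77 − 228) = 228·12 − 5913 = -3177, so w ≈ -3177/-151 = 21.04.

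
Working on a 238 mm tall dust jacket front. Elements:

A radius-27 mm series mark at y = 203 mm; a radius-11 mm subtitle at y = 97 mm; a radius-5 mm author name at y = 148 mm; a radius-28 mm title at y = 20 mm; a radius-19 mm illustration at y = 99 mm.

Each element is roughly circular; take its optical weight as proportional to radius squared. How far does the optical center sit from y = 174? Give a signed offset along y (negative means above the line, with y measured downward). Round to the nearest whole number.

≈ -68 mm

r² weights: series mark 27² = 729, subtitle 11² = 121, author name 5² = 25, title 28² = 784, illustration 19² = 361. Total = 2020.
y: (729·203 + 121·97 + 25·148 + 784·20 + 361·99) / 2020 = 214843 / 2020 ≈ 106.36
Difference: 106.36 − 174 ≈ -67.64.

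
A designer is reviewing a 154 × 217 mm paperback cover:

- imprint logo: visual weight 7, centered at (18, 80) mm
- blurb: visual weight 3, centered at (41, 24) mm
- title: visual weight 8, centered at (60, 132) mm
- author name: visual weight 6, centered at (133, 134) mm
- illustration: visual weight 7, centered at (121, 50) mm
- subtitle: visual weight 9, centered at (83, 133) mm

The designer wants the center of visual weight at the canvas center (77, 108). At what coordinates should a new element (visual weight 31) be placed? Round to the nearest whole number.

(76, 117)

After adding the new element, total weight = 7 + 3 + 8 + 6 + 7 + 9 + 31 = 71.
x: need Σw·x = 71·77 = 5467. Existing = 7·18 + 3·41 + 8·60 + 6·133 + 7·121 + 9·83 = 3121. Remainder 2346 / 31 ≈ 75.68.
y: need Σw·y = 71·108 = 7668. Existing = 7·80 + 3·24 + 8·132 + 6·134 + 7·50 + 9·133 = 4039. Remainder 3629 / 31 ≈ 117.06.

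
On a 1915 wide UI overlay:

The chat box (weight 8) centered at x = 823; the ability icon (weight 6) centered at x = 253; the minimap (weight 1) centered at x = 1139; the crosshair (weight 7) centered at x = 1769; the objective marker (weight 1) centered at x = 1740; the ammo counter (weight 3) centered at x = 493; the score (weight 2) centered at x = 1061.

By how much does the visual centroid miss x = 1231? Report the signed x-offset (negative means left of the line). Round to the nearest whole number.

Σw = 8 + 6 + 1 + 7 + 1 + 3 + 2 = 28.
x: moment 26965 / weight 28 ≈ 963.04
Offset from x = 1231: 963.04 − 1231 ≈ -267.96.

≈ -268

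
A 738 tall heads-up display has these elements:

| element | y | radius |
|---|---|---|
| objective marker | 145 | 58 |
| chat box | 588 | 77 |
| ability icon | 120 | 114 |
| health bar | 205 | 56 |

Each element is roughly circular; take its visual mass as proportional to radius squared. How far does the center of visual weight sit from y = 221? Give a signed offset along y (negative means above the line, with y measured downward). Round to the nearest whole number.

≈ 22

Weights ∝ r²: objective marker 58² = 3364, chat box 77² = 5929, ability icon 114² = 12996, health bar 56² = 3136; Σw = 25425.
y-moment: 3364·145 + 5929·588 + 12996·120 + 3136·205 = 6176432; centroid 6176432/25425 ≈ 242.93.
Offset from y = 221: 242.93 − 221 ≈ 21.93.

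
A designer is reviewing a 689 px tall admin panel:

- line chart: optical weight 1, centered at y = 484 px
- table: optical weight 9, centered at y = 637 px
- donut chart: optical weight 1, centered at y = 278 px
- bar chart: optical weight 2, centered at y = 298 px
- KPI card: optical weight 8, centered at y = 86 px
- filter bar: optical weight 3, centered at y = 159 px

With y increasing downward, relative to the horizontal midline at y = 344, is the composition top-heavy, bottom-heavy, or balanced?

balanced

Weights sum to 1 + 9 + 1 + 2 + 8 + 3 = 24.
Σw·y = 8256; ȳ = 8256/24 ≈ 344.00.
The centroid 344.00 matches the midline at 344, so the layout is balanced.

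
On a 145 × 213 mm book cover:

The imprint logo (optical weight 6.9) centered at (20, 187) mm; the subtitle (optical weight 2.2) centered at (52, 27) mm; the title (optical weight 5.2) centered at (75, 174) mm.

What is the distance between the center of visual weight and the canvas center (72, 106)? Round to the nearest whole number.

Σw = 6.9 + 2.2 + 5.2 = 14.3.
x-moment: 6.9·20 + 2.2·52 + 5.2·75 = 642.4; centroid 642.4/14.3 ≈ 44.92.
y-moment: 6.9·187 + 2.2·27 + 5.2·174 = 2254.5; centroid 2254.5/14.3 ≈ 157.66.
Offset from (72, 106): Δx ≈ -27.08, Δy ≈ 51.66; distance = √(Δx² + Δy²) ≈ 58.32.

≈ 58 mm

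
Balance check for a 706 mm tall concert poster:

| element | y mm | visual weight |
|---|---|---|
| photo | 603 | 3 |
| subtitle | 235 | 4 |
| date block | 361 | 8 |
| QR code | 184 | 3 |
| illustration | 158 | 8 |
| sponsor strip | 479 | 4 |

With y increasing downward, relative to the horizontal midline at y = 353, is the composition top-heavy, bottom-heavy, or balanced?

Σw = 3 + 4 + 8 + 3 + 8 + 4 = 30.
y: moment 9369 / weight 30 ≈ 312.30
312.3 vs midline 353 → top-heavy.

top-heavy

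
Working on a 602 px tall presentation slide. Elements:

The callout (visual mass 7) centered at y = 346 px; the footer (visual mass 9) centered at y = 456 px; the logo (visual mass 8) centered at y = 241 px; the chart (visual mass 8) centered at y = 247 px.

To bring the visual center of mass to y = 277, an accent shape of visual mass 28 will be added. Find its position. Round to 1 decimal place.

New total weight: (7 + 9 + 8 + 8) + 28 = 60.
Along y: (10430 + 28·y) / 60 = 277 (existing moment 7·346 + 9·456 + 8·241 + 8·247 = 10430) ⇒ y = (16620 − 10430) / 28 ≈ 221.07.

y ≈ 221.1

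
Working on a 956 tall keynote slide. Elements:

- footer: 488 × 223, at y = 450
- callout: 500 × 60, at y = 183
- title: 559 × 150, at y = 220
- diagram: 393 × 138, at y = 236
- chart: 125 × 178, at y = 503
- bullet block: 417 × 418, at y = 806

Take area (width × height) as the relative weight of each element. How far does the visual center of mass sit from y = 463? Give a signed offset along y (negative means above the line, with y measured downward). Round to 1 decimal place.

Taking area as weight: footer 488·223 = 108824, callout 500·60 = 30000, title 559·150 = 83850, diagram 393·138 = 54234, chart 125·178 = 22250, bullet block 417·418 = 174306. Sum 473464.
y: moment 237389410 / weight 473464 ≈ 501.39
Difference: 501.39 − 463 ≈ 38.39.

≈ 38.4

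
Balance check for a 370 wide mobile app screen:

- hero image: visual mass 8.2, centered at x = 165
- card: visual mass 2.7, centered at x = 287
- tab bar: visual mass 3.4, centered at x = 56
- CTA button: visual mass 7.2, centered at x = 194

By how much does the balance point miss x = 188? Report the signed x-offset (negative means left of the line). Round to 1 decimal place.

Weights sum to 8.2 + 2.7 + 3.4 + 7.2 = 21.5.
Σw·x = 8.2·165 + 2.7·287 + 3.4·56 + 7.2·194 = 3715.1, so x̄ = 3715.1/21.5 ≈ 172.80.
Offset from x = 188: 172.80 − 188 ≈ -15.20.

≈ -15.2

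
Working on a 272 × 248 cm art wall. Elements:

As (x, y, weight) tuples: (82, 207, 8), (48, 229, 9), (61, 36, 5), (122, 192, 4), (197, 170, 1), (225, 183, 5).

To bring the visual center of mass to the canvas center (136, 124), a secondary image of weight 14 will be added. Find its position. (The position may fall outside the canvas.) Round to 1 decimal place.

(218.1, -3.3)

With the secondary image, Σw becomes 8 + 9 + 5 + 4 + 1 + 5 + 14 = 46.
x: target moment 46×136 = 6256; current 8·82 + 9·48 + 5·61 + 4·122 + 1·197 + 5·225 = 3203; the secondary image supplies 3053, so x = 3053/14 ≈ 218.07.
y: target moment 46×124 = 5704; current 8·207 + 9·229 + 5·36 + 4·192 + 1·170 + 5·183 = 5750; the secondary image supplies -46, so y = -46/14 ≈ -3.29.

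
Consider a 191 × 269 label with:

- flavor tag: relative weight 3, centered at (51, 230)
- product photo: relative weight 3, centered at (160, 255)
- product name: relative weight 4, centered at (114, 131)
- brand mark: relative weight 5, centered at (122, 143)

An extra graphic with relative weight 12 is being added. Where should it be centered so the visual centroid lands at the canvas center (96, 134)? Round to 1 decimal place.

With the extra graphic, Σw becomes 3 + 3 + 4 + 5 + 12 = 27.
Along x: (1699 + 12·x) / 27 = 96 (existing moment 3·51 + 3·160 + 4·114 + 5·122 = 1699) ⇒ x = (2592 − 1699) / 12 ≈ 74.42.
Along y: (2694 + 12·y) / 27 = 134 (existing moment 3·230 + 3·255 + 4·131 + 5·143 = 2694) ⇒ y = (3618 − 2694) / 12 ≈ 77.00.

(74.4, 77.0)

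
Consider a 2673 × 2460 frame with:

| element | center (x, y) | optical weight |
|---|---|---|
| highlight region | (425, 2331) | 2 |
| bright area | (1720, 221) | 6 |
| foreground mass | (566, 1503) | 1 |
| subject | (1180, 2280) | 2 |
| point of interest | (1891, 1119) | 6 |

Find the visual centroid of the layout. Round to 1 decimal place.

Σw = 2 + 6 + 1 + 2 + 6 = 17.
x-moment: 2·425 + 6·1720 + 1·566 + 2·1180 + 6·1891 = 25442; centroid 25442/17 ≈ 1496.59.
y-moment: 2·2331 + 6·221 + 1·1503 + 2·2280 + 6·1119 = 18765; centroid 18765/17 ≈ 1103.82.

(1496.6, 1103.8)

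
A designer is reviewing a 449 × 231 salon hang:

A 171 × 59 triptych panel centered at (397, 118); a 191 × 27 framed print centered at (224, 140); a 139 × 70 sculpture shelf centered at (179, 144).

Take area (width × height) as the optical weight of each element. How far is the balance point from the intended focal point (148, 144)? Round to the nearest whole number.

≈ 129

Areas → weights: triptych panel 171·59 = 10089, framed print 191·27 = 5157, sculpture shelf 139·70 = 9730; Σw = 24976.
Σw·x = 10089·397 + 5157·224 + 9730·179 = 6902171, so x̄ = 6902171/24976 ≈ 276.35.
Σw·y = 10089·118 + 5157·140 + 9730·144 = 3313602, so ȳ = 3313602/24976 ≈ 132.67.
Offset from (148, 144): Δx ≈ 128.35, Δy ≈ -11.33; distance = √(Δx² + Δy²) ≈ 128.85.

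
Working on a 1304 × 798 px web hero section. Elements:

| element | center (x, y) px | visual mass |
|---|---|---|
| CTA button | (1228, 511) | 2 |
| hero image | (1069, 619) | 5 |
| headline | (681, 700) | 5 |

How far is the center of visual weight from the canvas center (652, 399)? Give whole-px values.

≈ 367 px

Σw = 2 + 5 + 5 = 12.
Σw·x = 2·1228 + 5·1069 + 5·681 = 11206, so x̄ = 11206/12 ≈ 933.83.
Σw·y = 2·511 + 5·619 + 5·700 = 7617, so ȳ = 7617/12 ≈ 634.75.
From (652, 399): dx = 281.83, dy = 235.75, so the distance is √(dx²+dy²) ≈ 367.43.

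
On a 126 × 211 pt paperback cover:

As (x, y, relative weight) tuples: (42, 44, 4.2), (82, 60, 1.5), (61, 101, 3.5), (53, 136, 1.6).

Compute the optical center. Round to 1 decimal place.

(55.3, 78.3)

Weights sum to 4.2 + 1.5 + 3.5 + 1.6 = 10.8.
x: (4.2·42 + 1.5·82 + 3.5·61 + 1.6·53) / 10.8 = 597.7 / 10.8 ≈ 55.34
y: (4.2·44 + 1.5·60 + 3.5·101 + 1.6·136) / 10.8 = 845.9 / 10.8 ≈ 78.32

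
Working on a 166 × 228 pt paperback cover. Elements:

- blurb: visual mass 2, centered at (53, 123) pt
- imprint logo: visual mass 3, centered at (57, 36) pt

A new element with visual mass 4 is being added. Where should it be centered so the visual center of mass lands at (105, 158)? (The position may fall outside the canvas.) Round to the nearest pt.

(167, 267)

New total weight: (2 + 3) + 4 = 9.
x: target moment 9×105 = 945; current 2·53 + 3·57 = 277; the new element supplies 668, so x = 668/4 ≈ 167.00.
y: target moment 9×158 = 1422; current 2·123 + 3·36 = 354; the new element supplies 1068, so y = 1068/4 ≈ 267.00.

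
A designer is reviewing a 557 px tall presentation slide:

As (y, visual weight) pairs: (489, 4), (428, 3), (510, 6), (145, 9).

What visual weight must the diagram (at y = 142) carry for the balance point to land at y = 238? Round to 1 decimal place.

Known weights sum to 4 + 3 + 6 + 9 = 22; their moment is 4·489 + 3·428 + 6·510 + 9·145 = 7605.
For the centroid to hit 238: (7605 + w·142) / (22 + w) = 238.
So w = (238·22 − 7605)/(142 − 238) = -2369/-96 ≈ 24.68.

w ≈ 24.7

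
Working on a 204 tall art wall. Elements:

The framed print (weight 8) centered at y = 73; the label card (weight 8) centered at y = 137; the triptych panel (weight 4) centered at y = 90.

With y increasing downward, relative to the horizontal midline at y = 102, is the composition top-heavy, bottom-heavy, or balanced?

Total weight = 8 + 8 + 4 = 20.
y-moment: 8·73 + 8·137 + 4·90 = 2040; centroid 2040/20 ≈ 102.00.
That equals the midline 102 — balanced.

balanced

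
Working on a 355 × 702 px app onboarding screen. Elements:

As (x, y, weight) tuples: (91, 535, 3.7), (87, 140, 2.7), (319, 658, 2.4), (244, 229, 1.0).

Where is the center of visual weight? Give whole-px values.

(161, 425)

Weights sum to 3.7 + 2.7 + 2.4 + 1.0 = 9.8.
x-moment: 3.7·91 + 2.7·87 + 2.4·319 + 1.0·244 = 1581.2; centroid 1581.2/9.8 ≈ 161.35.
y-moment: 3.7·535 + 2.7·140 + 2.4·658 + 1.0·229 = 4165.7; centroid 4165.7/9.8 ≈ 425.07.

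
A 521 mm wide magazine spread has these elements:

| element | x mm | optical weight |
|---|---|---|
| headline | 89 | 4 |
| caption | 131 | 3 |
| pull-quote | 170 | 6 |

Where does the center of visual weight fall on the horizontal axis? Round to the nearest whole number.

Total weight = 4 + 3 + 6 = 13.
x: (4·89 + 3·131 + 6·170) / 13 = 1769 / 13 ≈ 136.08

x ≈ 136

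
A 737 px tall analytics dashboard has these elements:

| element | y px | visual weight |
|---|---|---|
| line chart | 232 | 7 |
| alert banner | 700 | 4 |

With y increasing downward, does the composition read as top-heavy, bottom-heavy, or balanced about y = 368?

bottom-heavy

Σw = 7 + 4 = 11.
y-moment: 7·232 + 4·700 = 4424; centroid 4424/11 ≈ 402.18.
402.2 vs midline 368 → bottom-heavy.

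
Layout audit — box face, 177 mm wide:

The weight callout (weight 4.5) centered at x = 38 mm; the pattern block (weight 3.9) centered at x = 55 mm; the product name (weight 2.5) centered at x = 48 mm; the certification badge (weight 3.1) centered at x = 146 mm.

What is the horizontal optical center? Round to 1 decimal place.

x ≈ 68.4

Total weight = 4.5 + 3.9 + 2.5 + 3.1 = 14.0.
Σw·x = 4.5·38 + 3.9·55 + 2.5·48 + 3.1·146 = 958.1, so x̄ = 958.1/14.0 ≈ 68.44.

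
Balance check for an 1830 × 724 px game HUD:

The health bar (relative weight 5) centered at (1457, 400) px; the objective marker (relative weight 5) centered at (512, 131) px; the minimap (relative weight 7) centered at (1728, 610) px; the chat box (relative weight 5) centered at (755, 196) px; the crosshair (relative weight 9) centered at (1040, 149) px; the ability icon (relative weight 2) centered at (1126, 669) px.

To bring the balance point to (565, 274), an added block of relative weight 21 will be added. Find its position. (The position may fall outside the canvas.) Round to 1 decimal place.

New total weight: (5 + 5 + 7 + 5 + 9 + 2) + 21 = 54.
Along x: (37328 + 21·x) / 54 = 565 (existing moment 5·1457 + 5·512 + 7·1728 + 5·755 + 9·1040 + 2·1126 = 37328) ⇒ x = (30510 − 37328) / 21 ≈ -324.67.
Along y: (10584 + 21·y) / 54 = 274 (existing moment 5·400 + 5·131 + 7·610 + 5·196 + 9·149 + 2·669 = 10584) ⇒ y = (14796 − 10584) / 21 ≈ 200.57.

(-324.7, 200.6)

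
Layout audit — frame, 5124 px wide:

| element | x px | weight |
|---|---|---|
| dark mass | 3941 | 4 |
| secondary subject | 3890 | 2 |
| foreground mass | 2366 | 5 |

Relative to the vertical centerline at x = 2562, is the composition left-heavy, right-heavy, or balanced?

right-heavy

Weights sum to 4 + 2 + 5 = 11.
x: (4·3941 + 2·3890 + 5·2366) / 11 = 35374 / 11 ≈ 3215.82
3215.8 vs midline 2562 → right-heavy.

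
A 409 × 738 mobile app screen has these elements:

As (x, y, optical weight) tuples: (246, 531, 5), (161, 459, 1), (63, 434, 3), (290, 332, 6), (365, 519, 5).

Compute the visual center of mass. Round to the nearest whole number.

(257, 450)

Weights sum to 5 + 1 + 3 + 6 + 5 = 20.
Σw·x = 5·246 + 1·161 + 3·63 + 6·290 + 5·365 = 5145, so x̄ = 5145/20 ≈ 257.25.
Σw·y = 5·531 + 1·459 + 3·434 + 6·332 + 5·519 = 9003, so ȳ = 9003/20 ≈ 450.15.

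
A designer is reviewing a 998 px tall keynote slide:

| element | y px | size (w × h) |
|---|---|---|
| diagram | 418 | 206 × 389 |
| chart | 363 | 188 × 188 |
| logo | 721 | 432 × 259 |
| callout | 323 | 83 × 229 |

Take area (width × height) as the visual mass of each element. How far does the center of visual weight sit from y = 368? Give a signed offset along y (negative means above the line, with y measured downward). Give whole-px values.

Taking area as weight: diagram 206·389 = 80134, chart 188·188 = 35344, logo 432·259 = 111888, callout 83·229 = 19007. Sum 246373.
y-moment: 80134·418 + 35344·363 + 111888·721 + 19007·323 = 133136393; centroid 133136393/246373 ≈ 540.39.
Offset from y = 368: 540.39 − 368 ≈ 172.39.

≈ 172 px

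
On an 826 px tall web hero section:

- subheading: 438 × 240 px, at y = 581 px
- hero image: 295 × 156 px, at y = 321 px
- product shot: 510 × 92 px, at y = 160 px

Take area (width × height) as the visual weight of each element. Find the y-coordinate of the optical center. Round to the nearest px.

Taking area as weight: subheading 438·240 = 105120, hero image 295·156 = 46020, product shot 510·92 = 46920. Sum 198060.
Σw·y = 105120·581 + 46020·321 + 46920·160 = 83354340, so ȳ = 83354340/198060 ≈ 420.85.

y ≈ 421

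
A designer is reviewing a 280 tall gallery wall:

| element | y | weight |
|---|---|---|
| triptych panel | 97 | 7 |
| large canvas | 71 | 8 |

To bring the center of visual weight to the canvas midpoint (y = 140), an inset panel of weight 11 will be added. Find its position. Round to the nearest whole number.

y ≈ 218

After adding the inset panel, total weight = 7 + 8 + 11 = 26.
y: need Σw·y = 26·140 = 3640. Existing = 7·97 + 8·71 = 1247. Remainder 2393 / 11 ≈ 217.55.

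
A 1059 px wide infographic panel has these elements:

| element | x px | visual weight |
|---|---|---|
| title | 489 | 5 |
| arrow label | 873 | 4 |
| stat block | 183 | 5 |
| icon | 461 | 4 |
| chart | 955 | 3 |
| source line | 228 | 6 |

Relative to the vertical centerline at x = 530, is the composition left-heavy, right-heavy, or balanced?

Σw = 5 + 4 + 5 + 4 + 3 + 6 = 27.
Σw·x = 5·489 + 4·873 + 5·183 + 4·461 + 3·955 + 6·228 = 12929, so x̄ = 12929/27 ≈ 478.85.
478.9 lies left of the midline 530, so the layout is left-heavy.

left-heavy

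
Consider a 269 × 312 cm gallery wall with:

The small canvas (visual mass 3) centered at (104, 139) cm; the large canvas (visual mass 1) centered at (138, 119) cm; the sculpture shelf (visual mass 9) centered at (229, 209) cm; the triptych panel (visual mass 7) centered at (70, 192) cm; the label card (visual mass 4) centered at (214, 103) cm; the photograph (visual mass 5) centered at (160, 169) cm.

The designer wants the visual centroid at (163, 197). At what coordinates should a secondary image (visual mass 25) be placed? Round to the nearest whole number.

After adding the secondary image, total weight = 3 + 1 + 9 + 7 + 4 + 5 + 25 = 54.
x: need Σw·x = 54·163 = 8802. Existing = 3·104 + 1·138 + 9·229 + 7·70 + 4·214 + 5·160 = 4657. Remainder 4145 / 25 ≈ 165.80.
y: need Σw·y = 54·197 = 10638. Existing = 3·139 + 1·119 + 9·209 + 7·192 + 4·103 + 5·169 = 5018. Remainder 5620 / 25 ≈ 224.80.

(166, 225)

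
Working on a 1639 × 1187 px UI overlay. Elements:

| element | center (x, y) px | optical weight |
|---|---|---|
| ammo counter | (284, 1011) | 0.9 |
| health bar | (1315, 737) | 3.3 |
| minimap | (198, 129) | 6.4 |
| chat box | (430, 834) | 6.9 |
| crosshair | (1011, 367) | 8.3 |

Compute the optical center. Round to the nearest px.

(667, 503)

Weights sum to 0.9 + 3.3 + 6.4 + 6.9 + 8.3 = 25.8.
Σw·x = 0.9·284 + 3.3·1315 + 6.4·198 + 6.9·430 + 8.3·1011 = 17220.6, so x̄ = 17220.6/25.8 ≈ 667.47.
Σw·y = 0.9·1011 + 3.3·737 + 6.4·129 + 6.9·834 + 8.3·367 = 12968.3, so ȳ = 12968.3/25.8 ≈ 502.65.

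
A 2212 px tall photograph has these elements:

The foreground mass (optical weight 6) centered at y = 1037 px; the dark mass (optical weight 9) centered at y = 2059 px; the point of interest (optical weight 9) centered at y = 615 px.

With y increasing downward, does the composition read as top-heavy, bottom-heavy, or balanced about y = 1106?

Total weight = 6 + 9 + 9 = 24.
y-moment: 6·1037 + 9·2059 + 9·615 = 30288; centroid 30288/24 ≈ 1262.00.
Since 1262.0 is below (larger y than) 1106, the composition reads bottom-heavy.

bottom-heavy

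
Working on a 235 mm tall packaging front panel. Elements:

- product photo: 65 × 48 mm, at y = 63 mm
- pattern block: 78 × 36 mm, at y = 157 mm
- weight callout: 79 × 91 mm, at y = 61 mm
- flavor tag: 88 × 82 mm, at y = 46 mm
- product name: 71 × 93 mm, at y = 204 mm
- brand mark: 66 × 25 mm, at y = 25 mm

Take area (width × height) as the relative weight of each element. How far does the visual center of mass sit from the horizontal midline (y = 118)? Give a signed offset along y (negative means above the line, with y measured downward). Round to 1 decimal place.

Areas → weights: product photo 65·48 = 3120, pattern block 78·36 = 2808, weight callout 79·91 = 7189, flavor tag 88·82 = 7216, product name 71·93 = 6603, brand mark 66·25 = 1650; Σw = 28586.
Σw·y = 3120·63 + 2808·157 + 7189·61 + 7216·46 + 6603·204 + 1650·25 = 2796143, so ȳ = 2796143/28586 ≈ 97.82.
Difference: 97.82 − 118 ≈ -20.18.

≈ -20.2 mm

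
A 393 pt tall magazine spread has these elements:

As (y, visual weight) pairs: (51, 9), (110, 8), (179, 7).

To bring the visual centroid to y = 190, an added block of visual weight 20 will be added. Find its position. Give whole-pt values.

After adding the added block, total weight = 9 + 8 + 7 + 20 = 44.
y: target moment 44×190 = 8360; current 9·51 + 8·110 + 7·179 = 2592; the added block supplies 5768, so y = 5768/20 ≈ 288.40.

y ≈ 288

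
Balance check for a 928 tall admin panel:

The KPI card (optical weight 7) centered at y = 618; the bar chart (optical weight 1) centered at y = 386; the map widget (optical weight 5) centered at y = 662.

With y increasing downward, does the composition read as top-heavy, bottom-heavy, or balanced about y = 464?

Total weight = 7 + 1 + 5 = 13.
y-moment: 7·618 + 1·386 + 5·662 = 8022; centroid 8022/13 ≈ 617.08.
Since 617.1 is below (larger y than) 464, the composition reads bottom-heavy.

bottom-heavy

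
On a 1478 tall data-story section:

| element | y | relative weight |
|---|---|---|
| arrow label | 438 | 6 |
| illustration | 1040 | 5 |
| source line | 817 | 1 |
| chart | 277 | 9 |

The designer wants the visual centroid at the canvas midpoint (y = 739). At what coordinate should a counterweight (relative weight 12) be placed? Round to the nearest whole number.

y ≈ 1104

New total weight: (6 + 5 + 1 + 9) + 12 = 33.
y: need Σw·y = 33·739 = 24387. Existing = 6·438 + 5·1040 + 1·817 + 9·277 = 11138. Remainder 13249 / 12 ≈ 1104.08.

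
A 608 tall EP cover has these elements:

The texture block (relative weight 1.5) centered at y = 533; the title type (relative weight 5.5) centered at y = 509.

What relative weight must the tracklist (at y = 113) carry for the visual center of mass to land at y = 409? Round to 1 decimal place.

Known weights sum to 1.5 + 5.5 = 7.0; their moment is 1.5·533 + 5.5·509 = 3599.0.
Balance at y = 409 requires (3599.0 + w·113) / (7.0 + w) = 409.
Solving: w = (409·7.0 − 3599.0) / (113 − 409) = -736.0 / -296 ≈ 2.49.

w ≈ 2.5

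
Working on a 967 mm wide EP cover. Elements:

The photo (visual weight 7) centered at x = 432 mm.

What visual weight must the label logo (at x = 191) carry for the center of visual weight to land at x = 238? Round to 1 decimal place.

The single fixed element contributes weight 7, moment 7·432 = 3024.
Balance at x = 238 requires (3024 + w·191) / (7 + w) = 238.
Rearranging, w·(191 − 238) = 238·7 − 3024 = -1358, so w ≈ -1358/-47 = 28.89.

w ≈ 28.9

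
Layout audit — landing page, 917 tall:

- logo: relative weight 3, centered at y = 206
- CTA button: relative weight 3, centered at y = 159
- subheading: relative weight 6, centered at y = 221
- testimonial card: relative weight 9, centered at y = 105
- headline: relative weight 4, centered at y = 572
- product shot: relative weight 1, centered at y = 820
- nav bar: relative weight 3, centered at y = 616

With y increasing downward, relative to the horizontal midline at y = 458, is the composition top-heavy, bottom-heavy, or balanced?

Weights sum to 3 + 3 + 6 + 9 + 4 + 1 + 3 = 29.
Σw·y = 8322; ȳ = 8322/29 ≈ 286.97.
Since 287.0 is above (smaller y than) 458, the composition reads top-heavy.

top-heavy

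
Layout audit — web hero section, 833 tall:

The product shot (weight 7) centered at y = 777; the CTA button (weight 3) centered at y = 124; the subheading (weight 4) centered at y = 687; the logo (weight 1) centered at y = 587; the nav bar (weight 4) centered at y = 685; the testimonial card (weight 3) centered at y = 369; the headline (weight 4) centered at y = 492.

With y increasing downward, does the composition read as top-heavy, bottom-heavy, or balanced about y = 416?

bottom-heavy

Total weight = 7 + 3 + 4 + 1 + 4 + 3 + 4 = 26.
y: moment 14961 / weight 26 ≈ 575.42
575.4 vs midline 416 → bottom-heavy.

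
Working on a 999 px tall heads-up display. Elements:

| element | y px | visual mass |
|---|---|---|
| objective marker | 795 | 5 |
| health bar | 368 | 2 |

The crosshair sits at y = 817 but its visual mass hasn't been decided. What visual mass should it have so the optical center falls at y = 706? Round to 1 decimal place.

w ≈ 2.1

Fixed elements: Σw = 5 + 2 = 7, Σw·y = 5·795 + 2·368 = 4711.
Balance at y = 706 requires (4711 + w·817) / (7 + w) = 706.
Solving: w = (706·7 − 4711) / (817 − 706) = 231 / 111 ≈ 2.08.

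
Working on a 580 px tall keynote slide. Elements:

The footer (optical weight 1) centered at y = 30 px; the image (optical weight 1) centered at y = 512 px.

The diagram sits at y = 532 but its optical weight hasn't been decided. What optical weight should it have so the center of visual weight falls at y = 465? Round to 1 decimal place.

Existing Σw = 2 (1 + 1); existing moment 1·30 + 1·512 = 542.
For the centroid to hit 465: (542 + w·532) / (2 + w) = 465.
So w = (465·2 − 542)/(532 − 465) = 388/67 ≈ 5.79.

w ≈ 5.8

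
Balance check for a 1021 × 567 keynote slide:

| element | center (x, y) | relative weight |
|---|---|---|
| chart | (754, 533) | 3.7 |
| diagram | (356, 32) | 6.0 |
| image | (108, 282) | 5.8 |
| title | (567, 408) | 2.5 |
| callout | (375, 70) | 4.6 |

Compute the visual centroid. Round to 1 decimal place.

(384.7, 227.5)

Weights sum to 3.7 + 6.0 + 5.8 + 2.5 + 4.6 = 22.6.
Σw·x = 3.7·754 + 6.0·356 + 5.8·108 + 2.5·567 + 4.6·375 = 8694.7, so x̄ = 8694.7/22.6 ≈ 384.72.
Σw·y = 3.7·533 + 6.0·32 + 5.8·282 + 2.5·408 + 4.6·70 = 5141.7, so ȳ = 5141.7/22.6 ≈ 227.51.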